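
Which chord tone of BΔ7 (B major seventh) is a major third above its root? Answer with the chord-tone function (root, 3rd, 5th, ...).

3rd

B major seventh is spelled B, D#, F#, A#.
The root is B. A major third above B is D#.
D# is the chord's 3rd.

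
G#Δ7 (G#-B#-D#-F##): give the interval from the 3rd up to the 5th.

The 3rd is B# and the 5th is D#.
3 letter names make it a third; at 3 semitones (a half step narrower than major) the quality is minor.

minor third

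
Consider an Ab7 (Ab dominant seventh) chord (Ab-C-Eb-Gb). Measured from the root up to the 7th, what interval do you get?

minor seventh

So we need the interval from Ab up to Gb.
Ab up to Gb is 10 semitones, a half step narrower than a major seventh, so the interval is minor.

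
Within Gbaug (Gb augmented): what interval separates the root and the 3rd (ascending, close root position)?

major third

Gb+: Gb Bb D.
Root = Gb; 3rd = Bb.
Counting 3 letters and 4 half steps from Gb gives a major third.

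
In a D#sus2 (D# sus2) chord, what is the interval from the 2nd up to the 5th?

P4

D#sus2: D# E# A#.
2nd = E#; 5th = A#.
Counting 4 letters and 5 half steps from E# gives a perfect fourth.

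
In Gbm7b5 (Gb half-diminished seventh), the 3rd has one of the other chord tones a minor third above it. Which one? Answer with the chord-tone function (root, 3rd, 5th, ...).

Spelling the chord: Gb-Bbb-Dbb-Fb.
The 3rd is Bbb. A minor third above Bbb is Dbb.
Dbb is the chord's 5th.

5th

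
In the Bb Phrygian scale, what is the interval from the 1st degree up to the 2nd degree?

The scale runs Bb Cb Db Eb F Gb Ab.
That puts Bb below Cb.
2 letter names make it a second; at 1 semitone (a half step narrower than major) the quality is minor.

minor 2nd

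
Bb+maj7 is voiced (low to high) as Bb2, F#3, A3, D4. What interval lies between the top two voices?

Those voices are A3 and D4.
Counting 4 letters and 5 half steps from A gives a perfect fourth.

perfect fourth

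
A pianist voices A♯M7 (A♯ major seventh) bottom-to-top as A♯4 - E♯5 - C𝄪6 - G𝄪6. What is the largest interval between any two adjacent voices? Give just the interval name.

major sixth

Adjacent intervals: A♯4→E♯5 = perfect fifth; E♯5→C𝄪6 = major sixth; C𝄪6→G𝄪6 = perfect fifth.
The largest is E♯5 to C𝄪6, a major sixth (9 semitones).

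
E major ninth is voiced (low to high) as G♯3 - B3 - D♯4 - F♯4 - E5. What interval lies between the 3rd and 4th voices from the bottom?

Those voices are D♯4 and F♯4.
D♯ up to F♯ is 3 semitones, a half step narrower than a major third, so the interval is minor.

minor 3rd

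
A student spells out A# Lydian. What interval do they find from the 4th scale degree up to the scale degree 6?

m3

The scale runs A# B# C## D## E# F## G##.
That puts D## below F##.
D## up to F## is 3 semitones, a half step narrower than a major third, so the interval is minor.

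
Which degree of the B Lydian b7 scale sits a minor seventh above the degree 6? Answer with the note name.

The scale is B C# D# E# F# G# A.
The degree 6 is G#; a minor seventh above that is F# — scale degree 5.

F#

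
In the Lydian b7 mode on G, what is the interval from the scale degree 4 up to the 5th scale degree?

Spelling the Lydian b7 mode on G: G A B C♯ D E F.
That puts C♯ below D.
2 letter names make it a second; at 1 semitone (a half step narrower than major) the quality is minor.

minor second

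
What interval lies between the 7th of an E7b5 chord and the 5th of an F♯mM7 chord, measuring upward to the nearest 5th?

major 7th

E7b5 has D as its 7th, and F♯mM7 has C♯ as its 5th.
D up to C♯ spans 7 letter names and 11 semitones — a major seventh.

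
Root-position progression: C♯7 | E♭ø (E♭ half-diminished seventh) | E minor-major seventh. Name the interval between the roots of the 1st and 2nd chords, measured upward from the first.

The roots are C♯ and E♭.
C♯ up to E♭ is 2 semitones, a whole step narrower than a major third, so the interval is diminished.

diminished third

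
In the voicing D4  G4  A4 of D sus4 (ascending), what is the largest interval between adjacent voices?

perfect 4th

Adjacent intervals: D4→G4 = perfect fourth; G4→A4 = major second.
The largest is D4 to G4, a perfect fourth (5 semitones).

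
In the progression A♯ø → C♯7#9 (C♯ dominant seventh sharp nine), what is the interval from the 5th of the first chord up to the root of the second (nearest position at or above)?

major 6th

The 5th of A♯ø is E; the root of C♯7#9 (C♯ dominant seventh sharp nine) is C♯.
From E to C♯ is 9 semitones, exactly the major sixth.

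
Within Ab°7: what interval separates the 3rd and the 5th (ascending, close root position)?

minor 3rd

The chord tones of Ab°7 (Ab diminished seventh) are Ab–Cb–Ebb–Gbb.
That puts Cb below Ebb.
From Cb to Ebb: 3 semitones over a third = minor.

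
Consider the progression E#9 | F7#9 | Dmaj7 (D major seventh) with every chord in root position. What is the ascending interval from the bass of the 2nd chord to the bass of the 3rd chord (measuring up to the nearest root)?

The roots are F and D.
From F to D is 9 semitones, exactly the major sixth.

major 6th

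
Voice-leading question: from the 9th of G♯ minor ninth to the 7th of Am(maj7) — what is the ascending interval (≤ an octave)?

minor seventh

The 9th of G♯ minor ninth is A♯; the 7th of Am(maj7) is G♯.
From A♯ to G♯: 10 semitones over a seventh = minor.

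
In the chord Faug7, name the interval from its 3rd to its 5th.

major 3rd

F+7 is spelled F-A-C♯-E♭.
So we need the interval from A up to C♯.
A up to C♯ spans 3 letter names and 4 semitones — a major third.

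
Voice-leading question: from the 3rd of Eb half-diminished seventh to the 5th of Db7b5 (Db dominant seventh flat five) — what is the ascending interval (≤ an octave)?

minor 2nd

Eb half-diminished seventh has Gb as its 3rd, and Db7b5 (Db dominant seventh flat five) has Abb as its 5th.
Gb up to Abb is 1 semitone, a half step narrower than a major second, so the interval is minor.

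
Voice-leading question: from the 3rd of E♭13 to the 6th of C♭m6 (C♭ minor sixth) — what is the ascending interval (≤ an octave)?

minor 2nd

E♭13 has G as its 3rd, and C♭m6 (C♭ minor sixth) has A♭ as its 6th.
2 letter names make it a second; at 1 semitone (a half step narrower than major) the quality is minor.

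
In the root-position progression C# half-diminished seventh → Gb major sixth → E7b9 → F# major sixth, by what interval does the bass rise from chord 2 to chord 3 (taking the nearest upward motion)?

augmented sixth

The roots are Gb and E.
From Gb to E: 10 semitones over a sixth = augmented.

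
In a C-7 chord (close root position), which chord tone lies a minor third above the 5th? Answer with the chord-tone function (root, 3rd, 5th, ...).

7th

The chord tones of Cmin7 are C Eb G Bb.
The 5th is G. A minor third above G is Bb.
Bb is the chord's 7th.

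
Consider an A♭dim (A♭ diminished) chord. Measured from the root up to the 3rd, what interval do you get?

A♭° (A♭ diminished): A♭-C♭-E𝄫.
That puts A♭ below C♭.
A♭ up to C♭ is 3 semitones, a half step narrower than a major third, so the interval is minor.

minor 3rd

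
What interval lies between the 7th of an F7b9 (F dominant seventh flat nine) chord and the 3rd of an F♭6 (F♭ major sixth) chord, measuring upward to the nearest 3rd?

perfect fourth

F7b9 (F dominant seventh flat nine) has E♭ as its 7th, and F♭6 (F♭ major sixth) has A♭ as its 3rd.
E♭ up to A♭ spans 4 letter names and 5 semitones — a perfect fourth.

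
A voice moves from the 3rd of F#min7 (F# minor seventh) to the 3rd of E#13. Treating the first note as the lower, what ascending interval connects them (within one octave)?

The 3rd of F#min7 (F# minor seventh) is A; the 3rd of E#13 is G##.
A up to G## is 12 semitones, a half step wider than a major seventh, so the interval is augmented.

augmented seventh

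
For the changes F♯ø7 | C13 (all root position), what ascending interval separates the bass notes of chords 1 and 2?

diminished 5th

The roots are F♯ and C.
5 letter names make it a fifth; at 6 semitones (a half step narrower than perfect) the quality is diminished.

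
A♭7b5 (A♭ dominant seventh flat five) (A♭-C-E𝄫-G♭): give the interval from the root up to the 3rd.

major third

The root is A♭ and the 3rd is C.
A♭ up to C spans 3 letter names and 4 semitones — a major third.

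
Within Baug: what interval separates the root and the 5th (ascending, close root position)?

Spelling the chord: B–D#–F##.
So we need the interval from B up to F##.
5 letter names make it a fifth; at 8 semitones (a half step wider than perfect) the quality is augmented.

augmented 5th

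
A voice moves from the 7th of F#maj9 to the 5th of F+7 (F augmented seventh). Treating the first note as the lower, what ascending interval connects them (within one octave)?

F#maj9 has E# as its 7th, and F+7 (F augmented seventh) has C# as its 5th.
From E# to C#: 8 semitones over a sixth = minor.

minor sixth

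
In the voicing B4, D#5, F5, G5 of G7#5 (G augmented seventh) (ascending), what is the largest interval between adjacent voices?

major third

Adjacent intervals: B4→D#5 = major third; D#5→F5 = diminished third; F5→G5 = major second.
The largest is B4 to D#5, a major third (4 semitones).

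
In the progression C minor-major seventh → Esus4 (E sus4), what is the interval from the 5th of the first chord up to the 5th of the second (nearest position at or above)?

The 5th of C minor-major seventh is G; the 5th of Esus4 (E sus4) is B.
From G to B is 4 semitones, exactly the major third.

major third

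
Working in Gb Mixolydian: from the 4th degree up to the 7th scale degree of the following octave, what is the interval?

perfect eleventh

Spelling Gb Mixolydian: Gb Ab Bb Cb Db Eb Fb.
That puts Cb below Fb.
Cb up to Fb spans 11 letter names and 17 semitones — a perfect eleventh.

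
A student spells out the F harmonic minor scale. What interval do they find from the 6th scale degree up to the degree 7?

F harmonic minor: F G A♭ B♭ C D♭ E.
So we need the interval from D♭ up to E.
2 letter names make it a second; at 3 semitones (a half step wider than major) the quality is augmented.

augmented second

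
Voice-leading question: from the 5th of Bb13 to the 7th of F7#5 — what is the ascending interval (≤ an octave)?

Bb13 has F as its 5th, and F7#5 has Eb as its 7th.
F up to Eb is 10 semitones, a half step narrower than a major seventh, so the interval is minor.

minor seventh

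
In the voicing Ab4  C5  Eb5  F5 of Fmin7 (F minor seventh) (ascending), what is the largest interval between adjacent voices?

M3

Adjacent intervals: Ab4→C5 = major third; C5→Eb5 = minor third; Eb5→F5 = major second.
The largest is Ab4 to C5, a major third (4 semitones).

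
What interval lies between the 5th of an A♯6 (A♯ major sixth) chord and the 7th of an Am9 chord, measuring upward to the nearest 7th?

The 5th of A♯6 (A♯ major sixth) is E♯; the 7th of Am9 is G.
E♯ up to G is 2 semitones, a whole step narrower than a major third, so the interval is diminished.

d3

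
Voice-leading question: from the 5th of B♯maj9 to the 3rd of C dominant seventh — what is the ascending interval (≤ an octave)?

diminished seventh

B♯maj9 has F𝄪 as its 5th, and C dominant seventh has E as its 3rd.
7 letter names make it a seventh; at 9 semitones (a whole step narrower than major) the quality is diminished.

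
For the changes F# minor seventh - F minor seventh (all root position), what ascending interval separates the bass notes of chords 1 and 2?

diminished 8th

The roots are F# and F.
From F# to F: 11 semitones over an octave = diminished.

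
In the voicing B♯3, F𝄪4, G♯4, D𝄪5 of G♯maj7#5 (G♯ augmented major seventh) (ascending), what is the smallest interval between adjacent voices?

minor second

Adjacent intervals: B♯3→F𝄪4 = perfect fifth; F𝄪4→G♯4 = minor second; G♯4→D𝄪5 = augmented fifth.
The smallest is F𝄪4 to G♯4, a minor second (1 semitone).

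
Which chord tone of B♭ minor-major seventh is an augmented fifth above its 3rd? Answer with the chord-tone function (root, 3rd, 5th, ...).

7th

B♭ minor-major seventh is spelled B♭ D♭ F A.
The 3rd is D♭. An augmented fifth above D♭ is A.
A is the chord's 7th.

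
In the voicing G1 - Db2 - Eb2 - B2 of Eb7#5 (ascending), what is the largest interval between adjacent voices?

A5

Adjacent intervals: G1→Db2 = diminished fifth; Db2→Eb2 = major second; Eb2→B2 = augmented fifth.
The largest is Eb2 to B2, an augmented fifth (8 semitones).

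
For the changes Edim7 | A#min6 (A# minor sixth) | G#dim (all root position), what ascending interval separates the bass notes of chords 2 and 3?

The roots are A# and G#.
A# up to G# is 10 semitones, a half step narrower than a major seventh, so the interval is minor.

minor 7th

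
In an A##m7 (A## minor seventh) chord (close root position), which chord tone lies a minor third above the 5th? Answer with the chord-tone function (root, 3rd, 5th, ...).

7th

A## minor seventh is spelled A##, C##, E##, G##.
The 5th is E##. A minor third above E## is G##.
G## is the chord's 7th.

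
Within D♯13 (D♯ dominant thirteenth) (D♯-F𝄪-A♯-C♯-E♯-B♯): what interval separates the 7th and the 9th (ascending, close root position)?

major third

7th = C♯; 9th = E♯.
From C♯ to E♯ is 4 semitones, exactly the major third.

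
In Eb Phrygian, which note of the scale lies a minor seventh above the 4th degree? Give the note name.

Gb

The scale is Eb Fb Gb Ab Bb Cb Db.
The 4th degree is Ab; a minor seventh above that is Gb — scale degree 3.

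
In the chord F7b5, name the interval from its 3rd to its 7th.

diminished 5th

F dominant seventh flat five: F A Cb Eb.
The 3rd is A and the 7th is Eb.
5 letter names make it a fifth; at 6 semitones (a half step narrower than perfect) the quality is diminished.
That tritone between 3rd and 7th is what gives the dominant seventh its pull toward resolution.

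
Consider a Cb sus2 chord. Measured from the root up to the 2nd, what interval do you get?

Spelling the chord: Cb, Db, Gb.
That puts Cb below Db.
Cb up to Db spans 2 letter names and 2 semitones — a major second.

major second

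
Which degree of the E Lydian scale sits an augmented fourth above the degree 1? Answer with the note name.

A#

The scale is E F# G# A# B C# D#.
The degree 1 is E; an augmented fourth above that is A# — scale degree 4.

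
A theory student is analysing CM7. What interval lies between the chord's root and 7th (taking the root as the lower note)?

major 7th

Spelling the chord: C-E-G-B.
So we need the interval from C up to B.
Counting 7 letters and 11 half steps from C gives a major seventh.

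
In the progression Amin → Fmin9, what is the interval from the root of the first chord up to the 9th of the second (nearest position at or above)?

Amin has A as its root, and Fmin9 has G as its 9th.
A up to G is 10 semitones, a half step narrower than a major seventh, so the interval is minor.

m7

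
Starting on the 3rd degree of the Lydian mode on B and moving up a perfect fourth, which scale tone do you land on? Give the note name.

G#

The scale is B C♯ D♯ E♯ F♯ G♯ A♯.
The 3rd degree is D♯; a perfect fourth above that is G♯ — scale degree 6.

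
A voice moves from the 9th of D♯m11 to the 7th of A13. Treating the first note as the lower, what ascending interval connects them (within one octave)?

The 9th of D♯m11 is E♯; the 7th of A13 is G.
3 letter names make it a third; at 2 semitones (a whole step narrower than major) the quality is diminished.

d3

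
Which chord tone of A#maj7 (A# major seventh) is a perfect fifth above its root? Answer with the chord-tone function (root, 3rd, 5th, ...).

The chord tones of A# major seventh are A# C## E# G##.
The root is A#. A perfect fifth above A# is E#.
E# is the chord's 5th.

5th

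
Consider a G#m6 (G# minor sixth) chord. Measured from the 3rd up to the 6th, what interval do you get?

The chord tones of G#min6 are G# B D# E#.
3rd = B; 6th = E#.
From B to E#: 6 semitones over a fourth = augmented.

augmented fourth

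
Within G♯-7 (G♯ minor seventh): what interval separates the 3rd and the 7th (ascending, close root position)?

perfect fifth

Spelling the chord: G♯ B D♯ F♯.
That puts B below F♯.
B up to F♯ spans 5 letter names and 7 semitones — a perfect fifth.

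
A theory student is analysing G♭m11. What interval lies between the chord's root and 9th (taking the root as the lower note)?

G♭m11 is spelled G♭, B𝄫, D♭, F♭, A♭, C♭.
So we need the interval from G♭ up to A♭.
G♭ up to A♭ spans 9 letter names and 14 semitones — a major ninth.

major ninth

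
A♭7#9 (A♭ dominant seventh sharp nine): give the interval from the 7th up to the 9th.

augmented 3rd

The chord tones of A♭7#9 are A♭-C-E♭-G♭-B.
The 7th is G♭ and the 9th is B.
From G♭ to B: 5 semitones over a third = augmented.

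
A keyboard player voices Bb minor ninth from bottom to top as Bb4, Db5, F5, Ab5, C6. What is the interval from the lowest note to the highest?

The outer voices are Bb4 and C6.
Counting 9 letters and 14 half steps from Bb gives a major ninth.

major ninth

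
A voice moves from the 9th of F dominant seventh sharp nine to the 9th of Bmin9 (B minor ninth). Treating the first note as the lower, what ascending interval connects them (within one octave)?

F dominant seventh sharp nine has G# as its 9th, and Bmin9 (B minor ninth) has C# as its 9th.
Counting 4 letters and 5 half steps from G# gives a perfect fourth.

perfect fourth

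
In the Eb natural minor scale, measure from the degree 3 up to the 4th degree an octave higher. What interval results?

major 9th

The scale runs Eb F Gb Ab Bb Cb Db.
That puts Gb below Ab.
From Gb to Ab is 14 semitones, exactly the major ninth.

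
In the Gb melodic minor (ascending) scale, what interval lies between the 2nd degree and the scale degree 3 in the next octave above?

minor ninth

Spelling the Gb melodic minor (ascending) scale: Gb Ab Bbb Cb Db Eb F.
That puts Ab below Bbb.
Ab up to Bbb is 13 semitones, a half step narrower than a major ninth, so the interval is minor.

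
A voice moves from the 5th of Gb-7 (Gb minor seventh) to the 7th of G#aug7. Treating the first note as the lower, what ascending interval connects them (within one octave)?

augmented 3rd

The 5th of Gb-7 (Gb minor seventh) is Db; the 7th of G#aug7 is F#.
Db up to F# is 5 semitones, a half step wider than a major third, so the interval is augmented.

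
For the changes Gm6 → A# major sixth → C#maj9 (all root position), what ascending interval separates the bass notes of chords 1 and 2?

The roots are G and A#.
2 letter names make it a second; at 3 semitones (a half step wider than major) the quality is augmented.

augmented 2nd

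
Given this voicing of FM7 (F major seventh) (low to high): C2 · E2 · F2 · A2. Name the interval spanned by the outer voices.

major 6th

The outer voices are C2 and A2.
Counting 6 letters and 9 half steps from C gives a major sixth.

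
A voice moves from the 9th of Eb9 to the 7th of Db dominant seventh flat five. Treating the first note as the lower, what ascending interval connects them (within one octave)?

The 9th of Eb9 is F; the 7th of Db dominant seventh flat five is Cb.
5 letter names make it a fifth; at 6 semitones (a half step narrower than perfect) the quality is diminished.

d5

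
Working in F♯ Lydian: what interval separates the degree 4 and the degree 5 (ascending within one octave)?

F♯ lydian: F♯ G♯ A♯ B♯ C♯ D♯ E♯.
Degree 4 = B♯; 5th degree = C♯.
B♯ up to C♯ is 1 semitone, a half step narrower than a major second, so the interval is minor.

m2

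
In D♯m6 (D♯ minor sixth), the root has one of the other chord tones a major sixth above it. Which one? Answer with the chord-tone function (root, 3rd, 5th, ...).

6th

D♯ minor sixth: D♯, F♯, A♯, B♯.
The root is D♯. A major sixth above D♯ is B♯.
B♯ is the chord's 6th.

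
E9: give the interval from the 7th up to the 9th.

E9: E, G#, B, D, F#.
7th = D; 9th = F#.
From D to F# is 4 semitones, exactly the major third.

major 3rd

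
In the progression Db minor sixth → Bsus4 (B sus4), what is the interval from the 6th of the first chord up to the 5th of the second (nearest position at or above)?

The 6th of Db minor sixth is Bb; the 5th of Bsus4 (B sus4) is F#.
From Bb to F#: 8 semitones over a fifth = augmented.

augmented fifth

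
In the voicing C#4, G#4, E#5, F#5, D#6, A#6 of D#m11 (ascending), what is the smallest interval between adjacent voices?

minor second

Adjacent intervals: C#4→G#4 = perfect fifth; G#4→E#5 = major sixth; E#5→F#5 = minor second; F#5→D#6 = major sixth; D#6→A#6 = perfect fifth.
The smallest is E#5 to F#5, a minor second (1 semitone).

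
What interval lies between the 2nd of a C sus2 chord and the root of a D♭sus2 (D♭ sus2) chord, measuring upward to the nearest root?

The 2nd of C sus2 is D; the root of D♭sus2 (D♭ sus2) is D♭.
8 letter names make it an octave; at 11 semitones (a half step narrower than perfect) the quality is diminished.

diminished octave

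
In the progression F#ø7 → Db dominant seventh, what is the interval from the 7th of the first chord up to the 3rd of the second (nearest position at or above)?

The 7th of F#ø7 is E; the 3rd of Db dominant seventh is F.
2 letter names make it a second; at 1 semitone (a half step narrower than major) the quality is minor.

minor 2nd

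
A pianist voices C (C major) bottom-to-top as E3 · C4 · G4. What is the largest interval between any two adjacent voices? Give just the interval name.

Adjacent intervals: E3→C4 = minor sixth; C4→G4 = perfect fifth.
The largest is E3 to C4, a minor sixth (8 semitones).

minor sixth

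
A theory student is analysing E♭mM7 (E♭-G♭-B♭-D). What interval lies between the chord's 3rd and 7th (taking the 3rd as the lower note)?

augmented 5th

That puts G♭ below D.
5 letter names make it a fifth; at 8 semitones (a half step wider than perfect) the quality is augmented.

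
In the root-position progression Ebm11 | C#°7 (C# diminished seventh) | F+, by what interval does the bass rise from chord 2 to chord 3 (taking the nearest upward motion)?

The roots are C# and F.
C# up to F is 4 semitones, a half step narrower than a perfect fourth, so the interval is diminished.

diminished fourth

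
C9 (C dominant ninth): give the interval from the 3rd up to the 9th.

Spelling the chord: C, E, G, Bb, D.
So we need the interval from E up to D.
From E to D: 10 semitones over a seventh = minor.

m7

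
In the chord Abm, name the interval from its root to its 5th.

The chord tones of Abmin are Ab Cb Eb.
So we need the interval from Ab up to Eb.
Counting 5 letters and 7 half steps from Ab gives a perfect fifth.

perfect fifth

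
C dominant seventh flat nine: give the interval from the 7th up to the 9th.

Spelling the chord: C E G Bb Db.
The 7th is Bb and the 9th is Db.
3 letter names make it a third; at 3 semitones (a half step narrower than major) the quality is minor.

minor third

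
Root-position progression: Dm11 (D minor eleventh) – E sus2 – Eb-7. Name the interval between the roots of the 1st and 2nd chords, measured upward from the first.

The roots are D and E.
Counting 2 letters and 2 half steps from D gives a major second.

M2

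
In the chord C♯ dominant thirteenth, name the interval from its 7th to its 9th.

major 3rd

C♯ dominant thirteenth is spelled C♯, E♯, G♯, B, D♯, A♯.
That puts B below D♯.
Counting 3 letters and 4 half steps from B gives a major third.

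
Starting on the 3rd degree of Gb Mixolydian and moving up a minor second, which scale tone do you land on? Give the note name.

Cb

The scale is Gb Ab Bb Cb Db Eb Fb.
The 3rd degree is Bb; a minor second above that is Cb — scale degree 4.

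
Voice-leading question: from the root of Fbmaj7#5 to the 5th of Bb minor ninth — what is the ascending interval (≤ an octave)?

augmented unison

Fbmaj7#5 has Fb as its root, and Bb minor ninth has F as its 5th.
1 letter names make it a unison; at 1 semitone (a half step wider than perfect) the quality is augmented.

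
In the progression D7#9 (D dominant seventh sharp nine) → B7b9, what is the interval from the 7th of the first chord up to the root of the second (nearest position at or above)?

D7#9 (D dominant seventh sharp nine) has C as its 7th, and B7b9 has B as its root.
Counting 7 letters and 11 half steps from C gives a major seventh.

major 7th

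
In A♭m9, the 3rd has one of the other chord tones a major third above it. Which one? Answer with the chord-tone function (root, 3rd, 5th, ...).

5th

A♭ minor ninth: A♭ C♭ E♭ G♭ B♭.
The 3rd is C♭. A major third above C♭ is E♭.
E♭ is the chord's 5th.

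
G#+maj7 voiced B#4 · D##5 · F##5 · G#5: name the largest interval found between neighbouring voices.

Adjacent intervals: B#4→D##5 = major third; D##5→F##5 = minor third; F##5→G#5 = minor second.
The largest is B#4 to D##5, a major third (4 semitones).

M3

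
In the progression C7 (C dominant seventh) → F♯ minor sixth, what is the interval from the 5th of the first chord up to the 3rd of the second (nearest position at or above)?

major 2nd

The 5th of C7 (C dominant seventh) is G; the 3rd of F♯ minor sixth is A.
From G to A is 2 semitones, exactly the major second.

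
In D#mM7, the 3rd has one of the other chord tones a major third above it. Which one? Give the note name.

A#

D#m(maj7): D#–F#–A#–C##.
The 3rd is F#. A major third above F# is A#.
A# is the chord's 5th.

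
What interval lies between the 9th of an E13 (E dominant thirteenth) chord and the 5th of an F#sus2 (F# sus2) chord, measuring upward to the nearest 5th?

The 9th of E13 (E dominant thirteenth) is F#; the 5th of F#sus2 (F# sus2) is C#.
F# up to C# spans 5 letter names and 7 semitones — a perfect fifth.

perfect fifth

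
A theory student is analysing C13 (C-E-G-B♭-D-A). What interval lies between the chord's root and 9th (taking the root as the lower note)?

major ninth

Root = C; 9th = D.
C up to D spans 9 letter names and 14 semitones — a major ninth.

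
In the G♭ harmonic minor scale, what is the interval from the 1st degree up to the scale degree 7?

The scale runs G♭ A♭ B𝄫 C♭ D♭ E𝄫 F.
So we need the interval from G♭ up to F.
G♭ up to F spans 7 letter names and 11 semitones — a major seventh.

major seventh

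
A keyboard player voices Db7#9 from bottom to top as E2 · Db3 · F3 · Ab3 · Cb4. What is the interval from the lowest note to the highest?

d13

The outer voices are E2 and Cb4.
E up to Cb is 19 semitones, a whole step narrower than a major thirteenth, so the interval is diminished.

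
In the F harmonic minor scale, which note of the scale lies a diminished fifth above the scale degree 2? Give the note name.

The scale is F G Ab Bb C Db E.
The scale degree 2 is G; a diminished fifth above that is Db — scale degree 6.

Db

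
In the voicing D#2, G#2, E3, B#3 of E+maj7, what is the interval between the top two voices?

augmented 5th

Those voices are E3 and B#3.
5 letter names make it a fifth; at 8 semitones (a half step wider than perfect) the quality is augmented.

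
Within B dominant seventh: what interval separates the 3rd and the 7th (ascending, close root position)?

diminished fifth

The chord tones of B7 are B–D#–F#–A.
That puts D# below A.
5 letter names make it a fifth; at 6 semitones (a half step narrower than perfect) the quality is diminished.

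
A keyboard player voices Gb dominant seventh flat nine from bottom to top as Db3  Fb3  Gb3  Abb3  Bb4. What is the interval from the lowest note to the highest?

The outer voices are Db3 and Bb4.
From Db to Bb is 21 semitones, exactly the major thirteenth.

M13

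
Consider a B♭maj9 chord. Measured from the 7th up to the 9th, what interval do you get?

minor third

B♭maj9 (B♭ major ninth) is spelled B♭–D–F–A–C.
The 7th is A and the 9th is C.
From A to C: 3 semitones over a third = minor.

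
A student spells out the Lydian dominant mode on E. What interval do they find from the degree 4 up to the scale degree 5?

minor 2nd

E lydian dominant: E F# G# A# B C# D.
Degree 4 = A#; 5th degree = B.
From A# to B: 1 semitone over a second = minor.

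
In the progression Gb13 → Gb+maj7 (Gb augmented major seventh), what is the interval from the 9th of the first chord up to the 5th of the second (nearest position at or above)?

Gb13 has Ab as its 9th, and Gb+maj7 (Gb augmented major seventh) has D as its 5th.
Ab up to D is 6 semitones, a half step wider than a perfect fourth, so the interval is augmented.

A4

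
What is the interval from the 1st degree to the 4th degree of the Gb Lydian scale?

The scale runs Gb Ab Bb C Db Eb F.
The 1st degree is Gb and the degree 4 is C.
From Gb to C: 6 semitones over a fourth = augmented.

augmented fourth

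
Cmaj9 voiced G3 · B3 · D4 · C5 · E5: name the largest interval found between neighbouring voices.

Adjacent intervals: G3→B3 = major third; B3→D4 = minor third; D4→C5 = minor seventh; C5→E5 = major third.
The largest is D4 to C5, a minor seventh (10 semitones).

minor 7th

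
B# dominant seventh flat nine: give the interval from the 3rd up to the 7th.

diminished fifth

The chord tones of B#7b9 (B# dominant seventh flat nine) are B#–D##–F##–A#–C#.
So we need the interval from D## up to A#.
5 letter names make it a fifth; at 6 semitones (a half step narrower than perfect) the quality is diminished.
That tritone between 3rd and 7th is what gives the dominant seventh its pull toward resolution.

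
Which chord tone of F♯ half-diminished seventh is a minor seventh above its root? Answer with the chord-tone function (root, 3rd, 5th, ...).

Spelling the chord: F♯, A, C, E.
The root is F♯. A minor seventh above F♯ is E.
E is the chord's 7th.

7th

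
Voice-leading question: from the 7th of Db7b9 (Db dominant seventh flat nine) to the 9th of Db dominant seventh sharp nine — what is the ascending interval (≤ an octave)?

augmented third

The 7th of Db7b9 (Db dominant seventh flat nine) is Cb; the 9th of Db dominant seventh sharp nine is E.
From Cb to E: 5 semitones over a third = augmented.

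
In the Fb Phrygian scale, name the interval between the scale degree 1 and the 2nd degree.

minor second

The scale runs Fb Gbb Abb Bbb Cb Dbb Ebb.
So we need the interval from Fb up to Gbb.
From Fb to Gbb: 1 semitone over a second = minor.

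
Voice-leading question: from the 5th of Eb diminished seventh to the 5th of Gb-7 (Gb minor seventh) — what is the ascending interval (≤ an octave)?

Eb diminished seventh has Bbb as its 5th, and Gb-7 (Gb minor seventh) has Db as its 5th.
Counting 3 letters and 4 half steps from Bbb gives a major third.

major 3rd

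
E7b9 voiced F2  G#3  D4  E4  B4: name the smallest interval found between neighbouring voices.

major 2nd

Adjacent intervals: F2→G#3 = augmented ninth; G#3→D4 = diminished fifth; D4→E4 = major second; E4→B4 = perfect fifth.
The smallest is D4 to E4, a major second (2 semitones).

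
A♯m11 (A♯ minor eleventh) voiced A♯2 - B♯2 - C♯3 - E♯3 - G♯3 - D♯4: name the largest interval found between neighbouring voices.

perfect 5th

Adjacent intervals: A♯2→B♯2 = major second; B♯2→C♯3 = minor second; C♯3→E♯3 = major third; E♯3→G♯3 = minor third; G♯3→D♯4 = perfect fifth.
The largest is G♯3 to D♯4, a perfect fifth (7 semitones).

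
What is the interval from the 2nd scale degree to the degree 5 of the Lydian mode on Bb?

perfect fourth

The scale runs Bb C D E F G A.
2nd scale degree = C; 5th scale degree = F.
From C to F is 5 semitones, exactly the perfect fourth.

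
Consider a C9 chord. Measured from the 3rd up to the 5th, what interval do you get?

minor third

Spelling the chord: C E G B♭ D.
That puts E below G.
3 letter names make it a third; at 3 semitones (a half step narrower than major) the quality is minor.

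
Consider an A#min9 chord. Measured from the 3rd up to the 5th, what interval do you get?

major third

The chord tones of A#min9 (A# minor ninth) are A# C# E# G# B#.
So we need the interval from C# up to E#.
From C# to E# is 4 semitones, exactly the major third.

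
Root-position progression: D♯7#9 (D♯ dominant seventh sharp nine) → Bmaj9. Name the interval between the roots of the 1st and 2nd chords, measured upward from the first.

minor 6th

The roots are D♯ and B.
From D♯ to B: 8 semitones over a sixth = minor.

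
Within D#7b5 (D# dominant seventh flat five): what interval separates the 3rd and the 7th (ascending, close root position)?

d5

D#7b5: D# F## A C#.
That puts F## below C#.
F## up to C# is 6 semitones, a half step narrower than a perfect fifth, so the interval is diminished.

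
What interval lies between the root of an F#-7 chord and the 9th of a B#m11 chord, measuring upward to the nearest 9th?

augmented 5th

F#-7 has F# as its root, and B#m11 has C## as its 9th.
From F# to C##: 8 semitones over a fifth = augmented.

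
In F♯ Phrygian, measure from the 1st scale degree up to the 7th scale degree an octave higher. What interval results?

The scale runs F♯ G A B C♯ D E.
So we need the interval from F♯ up to E.
14 letter names make it a fourteenth; at 22 semitones (a half step narrower than major) the quality is minor.

minor fourteenth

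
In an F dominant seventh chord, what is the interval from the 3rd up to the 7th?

F7 (F dominant seventh) is spelled F A C Eb.
That puts A below Eb.
A up to Eb is 6 semitones, a half step narrower than a perfect fifth, so the interval is diminished.

diminished fifth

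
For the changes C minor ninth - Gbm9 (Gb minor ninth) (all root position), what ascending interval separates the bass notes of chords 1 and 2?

The roots are C and Gb.
From C to Gb: 6 semitones over a fifth = diminished.

diminished 5th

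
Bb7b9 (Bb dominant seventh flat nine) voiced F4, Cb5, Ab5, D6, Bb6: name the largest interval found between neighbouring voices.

major sixth

Adjacent intervals: F4→Cb5 = diminished fifth; Cb5→Ab5 = major sixth; Ab5→D6 = augmented fourth; D6→Bb6 = minor sixth.
The largest is Cb5 to Ab5, a major sixth (9 semitones).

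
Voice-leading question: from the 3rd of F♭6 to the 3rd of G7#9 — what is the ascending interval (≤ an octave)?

F♭6 has A♭ as its 3rd, and G7#9 has B as its 3rd.
2 letter names make it a second; at 3 semitones (a half step wider than major) the quality is augmented.

A2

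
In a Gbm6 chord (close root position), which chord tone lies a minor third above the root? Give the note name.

Bbb

Spelling the chord: Gb–Bbb–Db–Eb.
The root is Gb. A minor third above Gb is Bbb.
Bbb is the chord's 3rd.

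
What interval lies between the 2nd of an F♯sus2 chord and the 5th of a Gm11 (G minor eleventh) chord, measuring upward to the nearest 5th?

diminished 5th

F♯sus2 has G♯ as its 2nd, and Gm11 (G minor eleventh) has D as its 5th.
G♯ up to D is 6 semitones, a half step narrower than a perfect fifth, so the interval is diminished.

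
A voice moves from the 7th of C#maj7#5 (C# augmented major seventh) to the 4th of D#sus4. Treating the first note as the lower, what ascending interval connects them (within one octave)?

minor sixth

C#maj7#5 (C# augmented major seventh) has B# as its 7th, and D#sus4 has G# as its 4th.
From B# to G#: 8 semitones over a sixth = minor.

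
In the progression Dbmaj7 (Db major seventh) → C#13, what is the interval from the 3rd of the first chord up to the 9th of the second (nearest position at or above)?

augmented sixth

The 3rd of Dbmaj7 (Db major seventh) is F; the 9th of C#13 is D#.
From F to D#: 10 semitones over a sixth = augmented.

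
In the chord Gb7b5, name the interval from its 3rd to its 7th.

diminished 5th

The chord tones of Gb7b5 (Gb dominant seventh flat five) are Gb-Bb-Dbb-Fb.
So we need the interval from Bb up to Fb.
From Bb to Fb: 6 semitones over a fifth = diminished.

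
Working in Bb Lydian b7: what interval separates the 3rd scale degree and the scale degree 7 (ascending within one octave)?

Spelling Bb Lydian b7: Bb C D E F G Ab.
So we need the interval from D up to Ab.
From D to Ab: 6 semitones over a fifth = diminished.

diminished 5th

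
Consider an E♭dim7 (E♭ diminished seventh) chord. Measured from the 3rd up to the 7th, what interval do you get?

diminished fifth

E♭°7: E♭, G♭, B𝄫, D𝄫.
The 3rd is G♭ and the 7th is D𝄫.
G♭ up to D𝄫 is 6 semitones, a half step narrower than a perfect fifth, so the interval is diminished.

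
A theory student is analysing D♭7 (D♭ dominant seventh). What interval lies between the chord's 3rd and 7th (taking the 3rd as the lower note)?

D♭7 is spelled D♭, F, A♭, C♭.
The 3rd is F and the 7th is C♭.
F up to C♭ is 6 semitones, a half step narrower than a perfect fifth, so the interval is diminished.

diminished 5th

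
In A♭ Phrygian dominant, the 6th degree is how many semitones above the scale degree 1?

The scale is A♭ B𝄫 C D♭ E♭ F♭ G♭.
A♭ up to F♭ is a minor sixth — 8 semitones.

8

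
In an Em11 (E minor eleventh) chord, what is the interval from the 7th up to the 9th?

major third

Em11: E G B D F# A.
So we need the interval from D up to F#.
From D to F# is 4 semitones, exactly the major third.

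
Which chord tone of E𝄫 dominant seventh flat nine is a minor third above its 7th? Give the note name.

Fbb

The chord tones of E𝄫7b9 are E𝄫, G♭, B𝄫, D𝄫, F𝄫.
The 7th is D𝄫. A minor third above D𝄫 is F𝄫.
F𝄫 is the chord's 9th.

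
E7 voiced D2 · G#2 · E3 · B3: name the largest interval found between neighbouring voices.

minor sixth

Adjacent intervals: D2→G#2 = augmented fourth; G#2→E3 = minor sixth; E3→B3 = perfect fifth.
The largest is G#2 to E3, a minor sixth (8 semitones).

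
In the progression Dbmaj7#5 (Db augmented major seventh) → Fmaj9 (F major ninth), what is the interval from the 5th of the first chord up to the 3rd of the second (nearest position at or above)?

perfect 1st

The 5th of Dbmaj7#5 (Db augmented major seventh) is A; the 3rd of Fmaj9 (F major ninth) is A.
Counting 1 letters and 0 half steps from A gives a perfect unison.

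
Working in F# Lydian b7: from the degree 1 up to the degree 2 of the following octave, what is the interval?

Spelling F# Lydian b7: F# G# A# B# C# D# E.
The degree 1 is F# and the scale degree 2 (up an octave) is G#.
From F# to G# is 14 semitones, exactly the major ninth.

major 9th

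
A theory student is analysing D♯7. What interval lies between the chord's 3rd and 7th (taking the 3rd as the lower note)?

Spelling the chord: D♯–F𝄪–A♯–C♯.
That puts F𝄪 below C♯.
F𝄪 up to C♯ is 6 semitones, a half step narrower than a perfect fifth, so the interval is diminished.
This 3–7 tritone is the characteristic tension at the heart of the dominant sound.

diminished fifth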